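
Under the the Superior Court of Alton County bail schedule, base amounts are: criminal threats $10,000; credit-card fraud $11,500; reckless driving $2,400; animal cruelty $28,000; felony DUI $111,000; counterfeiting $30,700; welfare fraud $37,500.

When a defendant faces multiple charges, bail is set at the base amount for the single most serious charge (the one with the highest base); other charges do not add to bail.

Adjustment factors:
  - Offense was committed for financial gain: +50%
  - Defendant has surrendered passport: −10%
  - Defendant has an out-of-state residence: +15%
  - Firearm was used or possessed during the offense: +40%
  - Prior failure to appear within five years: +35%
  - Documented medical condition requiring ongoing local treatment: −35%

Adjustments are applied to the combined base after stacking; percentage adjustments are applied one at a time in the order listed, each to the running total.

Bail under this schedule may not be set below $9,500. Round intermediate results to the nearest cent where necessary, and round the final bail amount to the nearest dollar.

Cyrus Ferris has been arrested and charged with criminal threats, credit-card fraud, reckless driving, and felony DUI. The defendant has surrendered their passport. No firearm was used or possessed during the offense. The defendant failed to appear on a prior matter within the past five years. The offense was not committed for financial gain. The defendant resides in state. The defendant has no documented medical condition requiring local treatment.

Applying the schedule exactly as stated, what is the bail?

$134,865

Base amounts from the schedule: criminal threats $10,000; credit-card fraud $11,500; reckless driving $2,400; felony DUI $111,000.
Stacking rule: use the highest base only. Highest is felony DUI at $111,000. Combined base = $111,000.
Defendant has surrendered passport (−10%): $111,000 × 0.9 = $99,900.
Prior failure to appear within five years (+35%): $99,900 × 1.35 = $134,865.
$134,865 is at or above the $9,500 minimum.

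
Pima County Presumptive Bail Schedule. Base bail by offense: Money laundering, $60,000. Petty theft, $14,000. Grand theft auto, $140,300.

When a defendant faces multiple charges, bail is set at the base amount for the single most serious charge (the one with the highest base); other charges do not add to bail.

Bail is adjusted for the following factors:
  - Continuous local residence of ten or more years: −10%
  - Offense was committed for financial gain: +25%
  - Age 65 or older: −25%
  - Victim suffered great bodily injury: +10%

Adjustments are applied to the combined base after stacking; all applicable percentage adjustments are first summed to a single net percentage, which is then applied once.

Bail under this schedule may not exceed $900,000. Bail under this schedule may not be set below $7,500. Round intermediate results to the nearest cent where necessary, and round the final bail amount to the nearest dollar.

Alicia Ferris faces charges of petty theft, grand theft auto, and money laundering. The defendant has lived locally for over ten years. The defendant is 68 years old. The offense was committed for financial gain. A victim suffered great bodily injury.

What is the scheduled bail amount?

Base amounts from the schedule: petty theft $14,000; grand theft auto $140,300; money laundering $60,000.
Stacking rule: use the highest base only. Highest is grand theft auto at $140,300. Combined base = $140,300.
Net percentage adjustment: −10% +25% −25% +10% = +0%. $140,300 × 1 = $140,300.
$140,300 is within the $900,000 maximum.
$140,300 is at or above the $7,500 minimum.

$140,300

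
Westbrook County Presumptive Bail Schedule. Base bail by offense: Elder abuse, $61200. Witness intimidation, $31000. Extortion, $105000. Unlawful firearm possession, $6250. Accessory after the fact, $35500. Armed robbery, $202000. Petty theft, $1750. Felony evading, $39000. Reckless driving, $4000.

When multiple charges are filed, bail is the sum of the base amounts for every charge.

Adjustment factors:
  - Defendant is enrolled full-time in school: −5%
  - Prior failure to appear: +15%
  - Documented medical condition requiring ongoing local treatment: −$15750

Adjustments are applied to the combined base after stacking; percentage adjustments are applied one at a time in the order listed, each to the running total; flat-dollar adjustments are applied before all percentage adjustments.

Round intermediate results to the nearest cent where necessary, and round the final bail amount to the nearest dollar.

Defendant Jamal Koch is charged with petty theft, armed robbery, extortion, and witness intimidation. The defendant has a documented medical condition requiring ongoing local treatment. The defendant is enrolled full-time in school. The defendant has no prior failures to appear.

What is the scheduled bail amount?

$307800

Base amounts from the schedule: petty theft $1750; armed robbery $202000; extortion $105000; witness intimidation $31000.
Stacking rule: sum of all bases. $1750 + $202000 + $105000 + $31000 = $339750.
Documented medical condition requiring ongoing local treatment (−$15750 flat): $339750 − $15750 = $324000.
Defendant is enrolled full-time in school (−5%): $324000 × 0.95 = $307800.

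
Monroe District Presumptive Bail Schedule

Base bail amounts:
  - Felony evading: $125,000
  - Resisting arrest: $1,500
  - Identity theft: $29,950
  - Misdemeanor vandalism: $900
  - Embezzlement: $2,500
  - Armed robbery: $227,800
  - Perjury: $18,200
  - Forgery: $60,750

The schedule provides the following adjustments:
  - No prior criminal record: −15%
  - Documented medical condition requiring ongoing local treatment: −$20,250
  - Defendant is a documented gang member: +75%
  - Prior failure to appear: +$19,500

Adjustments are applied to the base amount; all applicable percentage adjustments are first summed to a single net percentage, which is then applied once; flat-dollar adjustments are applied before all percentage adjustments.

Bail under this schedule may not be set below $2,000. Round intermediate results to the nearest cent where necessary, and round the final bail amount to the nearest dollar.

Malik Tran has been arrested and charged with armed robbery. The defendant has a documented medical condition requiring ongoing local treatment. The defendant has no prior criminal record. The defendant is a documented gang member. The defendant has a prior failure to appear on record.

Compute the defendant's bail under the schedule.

$363,280

Base amounts from the schedule: armed robbery $227,800.
Single charge. Combined base = $227,800.
Documented medical condition requiring ongoing local treatment (−$20,250 flat): $227,800 − $20,250 = $207,550.
Prior failure to appear (+$19,500 flat): $207,550 + $19,500 = $227,050.
Net percentage adjustment: −15% +75% = +60%. $227,050 × 1.6 = $363,280.
$363,280 is at or above the $2,000 minimum.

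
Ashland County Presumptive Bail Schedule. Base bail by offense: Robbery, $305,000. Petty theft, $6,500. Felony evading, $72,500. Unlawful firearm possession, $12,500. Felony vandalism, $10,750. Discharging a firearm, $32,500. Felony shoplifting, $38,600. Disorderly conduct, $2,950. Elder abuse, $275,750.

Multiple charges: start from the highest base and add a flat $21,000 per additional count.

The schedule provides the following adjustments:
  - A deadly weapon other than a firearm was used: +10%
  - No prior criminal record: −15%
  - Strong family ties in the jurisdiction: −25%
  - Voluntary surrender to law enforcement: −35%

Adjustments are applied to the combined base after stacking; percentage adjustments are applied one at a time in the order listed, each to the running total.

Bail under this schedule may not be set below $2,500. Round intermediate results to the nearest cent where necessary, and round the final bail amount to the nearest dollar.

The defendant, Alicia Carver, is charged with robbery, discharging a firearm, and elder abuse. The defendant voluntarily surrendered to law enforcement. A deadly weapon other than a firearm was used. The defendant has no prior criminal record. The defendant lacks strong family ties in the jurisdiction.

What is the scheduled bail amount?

$210,889

Base amounts from the schedule: robbery $305,000; discharging a firearm $32,500; elder abuse $275,750.
Stacking rule: highest base plus $21,000 per additional charge. Highest is robbery at $305,000; 2 additional charges → +$42,000. Combined base = $347,000.
A deadly weapon other than a firearm was used (+10%): $347,000 × 1.1 = $381,700.
No prior criminal record (−15%): $381,700 × 0.85 = $324,445.
Voluntary surrender to law enforcement (−35%): $324,445 × 0.65 = $210,889.25.
$210,889.25 is at or above the $2,500 minimum.
Rounded to the nearest dollar: $210,889.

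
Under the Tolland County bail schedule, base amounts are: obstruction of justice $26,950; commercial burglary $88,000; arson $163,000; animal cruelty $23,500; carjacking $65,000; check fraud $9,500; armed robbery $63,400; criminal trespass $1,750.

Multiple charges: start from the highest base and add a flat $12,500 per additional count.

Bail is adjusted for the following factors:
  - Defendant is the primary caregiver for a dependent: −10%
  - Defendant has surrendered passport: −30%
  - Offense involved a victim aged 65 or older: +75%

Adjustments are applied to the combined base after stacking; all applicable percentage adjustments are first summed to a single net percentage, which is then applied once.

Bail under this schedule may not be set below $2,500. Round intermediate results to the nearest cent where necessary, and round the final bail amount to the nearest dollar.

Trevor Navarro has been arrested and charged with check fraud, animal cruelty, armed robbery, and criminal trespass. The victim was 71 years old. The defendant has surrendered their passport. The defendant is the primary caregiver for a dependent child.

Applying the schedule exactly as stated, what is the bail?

Base amounts from the schedule: check fraud $9,500; animal cruelty $23,500; armed robbery $63,400; criminal trespass $1,750.
Stacking rule: highest base plus $12,500 per additional charge. Highest is armed robbery at $63,400; 3 additional charges → +$37,500. Combined base = $100,900.
Net percentage adjustment: −10% −30% +75% = +35%. $100,900 × 1.35 = $136,215.
$136,215 is at or above the $2,500 minimum.

$136,215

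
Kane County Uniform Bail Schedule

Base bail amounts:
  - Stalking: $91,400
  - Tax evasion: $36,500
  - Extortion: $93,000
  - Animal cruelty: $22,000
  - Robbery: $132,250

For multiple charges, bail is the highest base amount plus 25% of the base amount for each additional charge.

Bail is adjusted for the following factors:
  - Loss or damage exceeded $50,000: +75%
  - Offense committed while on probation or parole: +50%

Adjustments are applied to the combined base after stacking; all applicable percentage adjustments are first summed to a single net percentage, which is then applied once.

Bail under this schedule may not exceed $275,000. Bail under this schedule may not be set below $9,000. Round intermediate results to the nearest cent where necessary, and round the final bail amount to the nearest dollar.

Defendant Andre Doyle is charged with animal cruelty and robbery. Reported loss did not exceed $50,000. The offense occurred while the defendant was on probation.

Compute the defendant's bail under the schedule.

$206,625

Base amounts from the schedule: animal cruelty $22,000; robbery $132,250.
Stacking rule: highest base plus 25% of each additional charge. Highest is robbery at $132,250. Additional: $22,000 × 25% = $5,500. Combined base = $132,250 + $5,500 = $137,750.
Offense committed while on probation or parole (+50%): $137,750 × 1.5 = $206,625.
$206,625 is within the $275,000 maximum.
$206,625 is at or above the $9,000 minimum.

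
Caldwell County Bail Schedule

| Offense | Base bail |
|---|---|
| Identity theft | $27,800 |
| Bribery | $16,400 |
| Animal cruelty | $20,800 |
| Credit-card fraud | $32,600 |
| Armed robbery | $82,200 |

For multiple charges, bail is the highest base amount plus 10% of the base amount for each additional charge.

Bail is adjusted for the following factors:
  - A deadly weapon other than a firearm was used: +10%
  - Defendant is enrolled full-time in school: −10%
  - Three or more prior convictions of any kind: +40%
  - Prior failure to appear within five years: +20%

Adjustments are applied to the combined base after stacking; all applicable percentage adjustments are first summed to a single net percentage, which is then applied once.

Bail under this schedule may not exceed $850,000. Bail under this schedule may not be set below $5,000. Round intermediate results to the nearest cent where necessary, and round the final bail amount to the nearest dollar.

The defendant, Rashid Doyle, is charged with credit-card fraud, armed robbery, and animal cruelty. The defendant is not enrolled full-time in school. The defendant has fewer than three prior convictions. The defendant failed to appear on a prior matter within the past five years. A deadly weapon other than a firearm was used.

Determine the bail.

Base amounts from the schedule: credit-card fraud $32,600; armed robbery $82,200; animal cruelty $20,800.
Stacking rule: highest base plus 10% of each additional charge. Highest is armed robbery at $82,200. Additional: $32,600 × 10% = $3,260; $20,800 × 10% = $2,080. Combined base = $82,200 + $5,340 = $87,540.
Net percentage adjustment: +10% +20% = +30%. $87,540 × 1.3 = $113,802.
$113,802 is within the $850,000 maximum.
$113,802 is at or above the $5,000 minimum.

$113,802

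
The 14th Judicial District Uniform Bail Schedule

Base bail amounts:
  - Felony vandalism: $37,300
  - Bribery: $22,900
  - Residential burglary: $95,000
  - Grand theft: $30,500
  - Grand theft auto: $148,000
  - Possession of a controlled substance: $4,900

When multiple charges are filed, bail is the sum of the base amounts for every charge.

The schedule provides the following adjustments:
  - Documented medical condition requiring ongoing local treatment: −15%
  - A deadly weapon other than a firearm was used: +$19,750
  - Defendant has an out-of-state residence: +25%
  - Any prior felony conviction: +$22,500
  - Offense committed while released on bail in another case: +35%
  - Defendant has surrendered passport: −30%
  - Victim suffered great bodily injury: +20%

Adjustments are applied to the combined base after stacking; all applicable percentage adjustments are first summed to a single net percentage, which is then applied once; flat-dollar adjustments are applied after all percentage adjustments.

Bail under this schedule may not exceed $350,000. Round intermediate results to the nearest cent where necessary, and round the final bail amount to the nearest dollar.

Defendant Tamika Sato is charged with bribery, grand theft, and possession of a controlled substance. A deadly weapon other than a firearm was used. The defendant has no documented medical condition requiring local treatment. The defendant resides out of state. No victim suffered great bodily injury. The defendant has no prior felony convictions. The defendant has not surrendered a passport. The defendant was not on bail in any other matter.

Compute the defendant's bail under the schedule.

$92,625

Base amounts from the schedule: bribery $22,900; grand theft $30,500; possession of a controlled substance $4,900.
Stacking rule: sum of all bases. $22,900 + $30,500 + $4,900 = $58,300.
Defendant has an out-of-state residence (+25%): $58,300 × 1.25 = $72,875.
A deadly weapon other than a firearm was used (+$19,750 flat): $72,875 + $19,750 = $92,625.
$92,625 is within the $350,000 maximum.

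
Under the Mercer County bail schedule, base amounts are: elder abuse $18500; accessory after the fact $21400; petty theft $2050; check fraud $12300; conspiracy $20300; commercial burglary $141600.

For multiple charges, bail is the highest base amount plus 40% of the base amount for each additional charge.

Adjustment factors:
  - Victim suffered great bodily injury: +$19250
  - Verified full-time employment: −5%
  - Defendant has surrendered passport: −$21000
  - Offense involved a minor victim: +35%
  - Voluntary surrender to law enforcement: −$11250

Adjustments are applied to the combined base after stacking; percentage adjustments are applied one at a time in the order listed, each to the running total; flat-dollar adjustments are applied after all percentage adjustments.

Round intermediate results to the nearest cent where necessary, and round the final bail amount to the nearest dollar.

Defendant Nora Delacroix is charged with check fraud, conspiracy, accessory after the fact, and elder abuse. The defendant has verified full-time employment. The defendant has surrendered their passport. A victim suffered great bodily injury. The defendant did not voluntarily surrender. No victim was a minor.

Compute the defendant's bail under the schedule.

$37998

Base amounts from the schedule: check fraud $12300; conspiracy $20300; accessory after the fact $21400; elder abuse $18500.
Stacking rule: highest base plus 40% of each additional charge. Highest is accessory after the fact at $21400. Additional: $12300 × 40% = $4920; $20300 × 40% = $8120; $18500 × 40% = $7400. Combined base = $21400 + $20440 = $41840.
Verified full-time employment (−5%): $41840 × 0.95 = $39748.
Victim suffered great bodily injury (+$19250 flat): $39748 + $19250 = $58998.
Defendant has surrendered passport (−$21000 flat): $58998 − $21000 = $37998.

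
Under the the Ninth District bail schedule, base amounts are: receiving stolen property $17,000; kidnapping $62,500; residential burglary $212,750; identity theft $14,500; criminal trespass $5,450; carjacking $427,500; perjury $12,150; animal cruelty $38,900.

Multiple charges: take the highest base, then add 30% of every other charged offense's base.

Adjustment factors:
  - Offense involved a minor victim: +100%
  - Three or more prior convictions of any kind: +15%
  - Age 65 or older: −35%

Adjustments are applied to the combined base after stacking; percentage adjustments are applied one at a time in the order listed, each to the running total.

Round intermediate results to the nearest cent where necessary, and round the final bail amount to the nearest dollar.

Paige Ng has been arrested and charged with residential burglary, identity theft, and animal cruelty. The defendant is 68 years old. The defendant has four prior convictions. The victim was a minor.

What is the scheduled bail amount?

Base amounts from the schedule: residential burglary $212,750; identity theft $14,500; animal cruelty $38,900.
Stacking rule: highest base plus 30% of each additional charge. Highest is residential burglary at $212,750. Additional: $14,500 × 30% = $4,350; $38,900 × 30% = $11,670. Combined base = $212,750 + $16,020 = $228,770.
Offense involved a minor victim (+100%): $228,770 × 2 = $457,540.
Three or more prior convictions of any kind (+15%): $457,540 × 1.15 = $526,171.
Age 65 or older (−35%): $526,171 × 0.65 = $342,011.15.
Rounded to the nearest dollar: $342,011.

$342,011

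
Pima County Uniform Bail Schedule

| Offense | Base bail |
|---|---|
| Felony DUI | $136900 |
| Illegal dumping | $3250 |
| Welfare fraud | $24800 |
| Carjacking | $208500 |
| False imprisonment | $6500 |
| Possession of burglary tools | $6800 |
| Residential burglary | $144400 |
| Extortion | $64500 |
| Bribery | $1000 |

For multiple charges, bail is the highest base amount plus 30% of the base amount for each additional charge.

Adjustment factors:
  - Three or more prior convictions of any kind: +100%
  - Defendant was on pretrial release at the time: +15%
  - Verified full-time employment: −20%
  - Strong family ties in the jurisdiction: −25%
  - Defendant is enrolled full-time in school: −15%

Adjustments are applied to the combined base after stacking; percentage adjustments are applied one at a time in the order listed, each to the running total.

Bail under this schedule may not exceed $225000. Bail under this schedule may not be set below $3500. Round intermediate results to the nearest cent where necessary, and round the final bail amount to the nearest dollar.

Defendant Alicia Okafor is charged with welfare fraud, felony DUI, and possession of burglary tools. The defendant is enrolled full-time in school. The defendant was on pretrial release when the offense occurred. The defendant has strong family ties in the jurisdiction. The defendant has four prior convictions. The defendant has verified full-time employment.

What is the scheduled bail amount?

$171704

Base amounts from the schedule: welfare fraud $24800; felony DUI $136900; possession of burglary tools $6800.
Stacking rule: highest base plus 30% of each additional charge. Highest is felony DUI at $136900. Additional: $24800 × 30% = $7440; $6800 × 30% = $2040. Combined base = $136900 + $9480 = $146380.
Three or more prior convictions of any kind (+100%): $146380 × 2 = $292760.
Defendant was on pretrial release at the time (+15%): $292760 × 1.15 = $336674.
Verified full-time employment (−20%): $336674 × 0.8 = $269339.20.
Strong family ties in the jurisdiction (−25%): $269339.20 × 0.75 = $202004.40.
Defendant is enrolled full-time in school (−15%): $202004.40 × 0.85 = $171703.74.
$171703.74 is within the $225000 maximum.
$171703.74 is at or above the $3500 minimum.
Rounded to the nearest dollar: $171704.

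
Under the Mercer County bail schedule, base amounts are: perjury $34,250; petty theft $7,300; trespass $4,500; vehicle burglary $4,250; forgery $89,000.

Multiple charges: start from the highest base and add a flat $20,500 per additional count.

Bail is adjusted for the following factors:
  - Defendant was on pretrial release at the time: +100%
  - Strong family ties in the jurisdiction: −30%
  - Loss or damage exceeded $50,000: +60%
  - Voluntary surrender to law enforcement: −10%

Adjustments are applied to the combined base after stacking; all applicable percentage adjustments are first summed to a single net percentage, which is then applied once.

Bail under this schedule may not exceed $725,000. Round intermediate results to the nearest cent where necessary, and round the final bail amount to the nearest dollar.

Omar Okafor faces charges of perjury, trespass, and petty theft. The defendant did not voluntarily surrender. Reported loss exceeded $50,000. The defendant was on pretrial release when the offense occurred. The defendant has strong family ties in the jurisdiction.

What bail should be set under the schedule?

$173,075

Base amounts from the schedule: perjury $34,250; trespass $4,500; petty theft $7,300.
Stacking rule: highest base plus $20,500 per additional charge. Highest is perjury at $34,250; 2 additional charges → +$41,000. Combined base = $75,250.
Net percentage adjustment: +100% −30% +60% = +130%. $75,250 × 2.3 = $173,075.
$173,075 is within the $725,000 maximum.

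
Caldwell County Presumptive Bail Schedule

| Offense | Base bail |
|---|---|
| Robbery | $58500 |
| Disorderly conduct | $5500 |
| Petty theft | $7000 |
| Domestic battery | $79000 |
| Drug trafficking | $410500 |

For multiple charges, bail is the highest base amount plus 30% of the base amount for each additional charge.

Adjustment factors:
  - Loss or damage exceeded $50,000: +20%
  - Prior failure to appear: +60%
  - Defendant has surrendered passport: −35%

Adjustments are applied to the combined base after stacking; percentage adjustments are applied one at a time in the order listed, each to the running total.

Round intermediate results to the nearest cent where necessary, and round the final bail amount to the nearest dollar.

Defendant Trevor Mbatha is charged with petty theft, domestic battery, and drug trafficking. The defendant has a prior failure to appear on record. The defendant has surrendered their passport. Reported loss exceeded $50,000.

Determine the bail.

Base amounts from the schedule: petty theft $7000; domestic battery $79000; drug trafficking $410500.
Stacking rule: highest base plus 30% of each additional charge. Highest is drug trafficking at $410500. Additional: $7000 × 30% = $2100; $79000 × 30% = $23700. Combined base = $410500 + $25800 = $436300.
Loss or damage exceeded $50,000 (+20%): $436300 × 1.2 = $523560.
Prior failure to appear (+60%): $523560 × 1.6 = $837696.
Defendant has surrendered passport (−35%): $837696 × 0.65 = $544502.40.
Rounded to the nearest dollar: $544502.

$544502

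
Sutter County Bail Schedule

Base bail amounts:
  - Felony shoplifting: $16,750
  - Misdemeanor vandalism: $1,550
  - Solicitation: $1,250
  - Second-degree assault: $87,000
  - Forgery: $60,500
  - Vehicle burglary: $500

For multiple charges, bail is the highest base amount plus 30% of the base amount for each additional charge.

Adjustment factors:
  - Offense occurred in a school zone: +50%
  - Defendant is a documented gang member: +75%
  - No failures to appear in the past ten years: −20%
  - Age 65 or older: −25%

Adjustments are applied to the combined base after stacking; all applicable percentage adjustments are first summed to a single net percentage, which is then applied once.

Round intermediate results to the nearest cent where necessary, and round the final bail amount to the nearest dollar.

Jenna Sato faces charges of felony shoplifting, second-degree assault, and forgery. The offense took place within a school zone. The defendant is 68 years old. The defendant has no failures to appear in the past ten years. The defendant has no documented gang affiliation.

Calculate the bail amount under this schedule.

Base amounts from the schedule: felony shoplifting $16,750; second-degree assault $87,000; forgery $60,500.
Stacking rule: highest base plus 30% of each additional charge. Highest is second-degree assault at $87,000. Additional: $16,750 × 30% = $5,025; $60,500 × 30% = $18,150. Combined base = $87,000 + $23,175 = $110,175.
Net percentage adjustment: +50% −20% −25% = +5%. $110,175 × 1.05 = $115,683.75.
Rounded to the nearest dollar: $115,684.

$115,684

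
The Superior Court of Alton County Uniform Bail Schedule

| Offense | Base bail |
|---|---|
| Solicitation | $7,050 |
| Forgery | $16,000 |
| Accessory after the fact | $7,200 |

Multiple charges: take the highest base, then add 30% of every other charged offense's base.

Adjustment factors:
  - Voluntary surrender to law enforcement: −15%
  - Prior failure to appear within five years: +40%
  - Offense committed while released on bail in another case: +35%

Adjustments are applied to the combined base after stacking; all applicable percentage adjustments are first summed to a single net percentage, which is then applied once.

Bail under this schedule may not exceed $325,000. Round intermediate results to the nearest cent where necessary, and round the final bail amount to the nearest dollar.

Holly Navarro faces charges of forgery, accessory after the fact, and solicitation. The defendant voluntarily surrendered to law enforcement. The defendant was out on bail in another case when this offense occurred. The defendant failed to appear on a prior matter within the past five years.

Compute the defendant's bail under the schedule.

$32,440

Base amounts from the schedule: forgery $16,000; accessory after the fact $7,200; solicitation $7,050.
Stacking rule: highest base plus 30% of each additional charge. Highest is forgery at $16,000. Additional: $7,200 × 30% = $2,160; $7,050 × 30% = $2,115. Combined base = $16,000 + $4,275 = $20,275.
Net percentage adjustment: −15% +40% +35% = +60%. $20,275 × 1.6 = $32,440.
$32,440 is within the $325,000 maximum.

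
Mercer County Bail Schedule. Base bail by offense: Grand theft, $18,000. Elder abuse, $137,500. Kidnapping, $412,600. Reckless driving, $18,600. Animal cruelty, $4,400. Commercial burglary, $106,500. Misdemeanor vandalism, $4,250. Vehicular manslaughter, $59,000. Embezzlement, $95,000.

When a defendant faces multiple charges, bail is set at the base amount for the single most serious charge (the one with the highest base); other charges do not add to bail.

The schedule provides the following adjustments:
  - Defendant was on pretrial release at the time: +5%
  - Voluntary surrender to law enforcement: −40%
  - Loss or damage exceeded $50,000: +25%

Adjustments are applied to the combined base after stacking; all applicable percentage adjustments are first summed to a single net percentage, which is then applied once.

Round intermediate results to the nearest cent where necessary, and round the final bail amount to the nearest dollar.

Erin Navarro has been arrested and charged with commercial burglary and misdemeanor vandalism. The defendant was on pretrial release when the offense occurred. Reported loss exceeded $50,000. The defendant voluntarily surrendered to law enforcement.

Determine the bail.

$95,850

Base amounts from the schedule: commercial burglary $106,500; misdemeanor vandalism $4,250.
Stacking rule: use the highest base only. Highest is commercial burglary at $106,500. Combined base = $106,500.
Net percentage adjustment: +5% −40% +25% = −10%. $106,500 × 0.9 = $95,850.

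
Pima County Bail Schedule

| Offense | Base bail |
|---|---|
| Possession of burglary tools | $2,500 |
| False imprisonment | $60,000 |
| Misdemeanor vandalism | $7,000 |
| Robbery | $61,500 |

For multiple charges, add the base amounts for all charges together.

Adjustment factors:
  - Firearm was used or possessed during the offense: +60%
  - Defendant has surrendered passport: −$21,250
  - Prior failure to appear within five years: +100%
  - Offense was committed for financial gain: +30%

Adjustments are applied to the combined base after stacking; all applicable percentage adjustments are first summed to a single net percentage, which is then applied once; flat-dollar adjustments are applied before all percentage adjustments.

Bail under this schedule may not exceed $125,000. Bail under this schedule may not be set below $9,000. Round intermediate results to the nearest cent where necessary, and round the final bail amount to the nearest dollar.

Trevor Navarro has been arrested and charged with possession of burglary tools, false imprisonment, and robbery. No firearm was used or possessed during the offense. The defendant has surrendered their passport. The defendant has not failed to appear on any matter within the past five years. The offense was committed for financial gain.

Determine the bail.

$125,000

Base amounts from the schedule: possession of burglary tools $2,500; false imprisonment $60,000; robbery $61,500.
Stacking rule: sum of all bases. $2,500 + $60,000 + $61,500 = $124,000.
Defendant has surrendered passport (−$21,250 flat): $124,000 − $21,250 = $102,750.
Offense was committed for financial gain (+30%): $102,750 × 1.3 = $133,575.
Result $133,575 exceeds the maximum of $125,000; bail is capped at $125,000.
$125,000 is at or above the $9,000 minimum.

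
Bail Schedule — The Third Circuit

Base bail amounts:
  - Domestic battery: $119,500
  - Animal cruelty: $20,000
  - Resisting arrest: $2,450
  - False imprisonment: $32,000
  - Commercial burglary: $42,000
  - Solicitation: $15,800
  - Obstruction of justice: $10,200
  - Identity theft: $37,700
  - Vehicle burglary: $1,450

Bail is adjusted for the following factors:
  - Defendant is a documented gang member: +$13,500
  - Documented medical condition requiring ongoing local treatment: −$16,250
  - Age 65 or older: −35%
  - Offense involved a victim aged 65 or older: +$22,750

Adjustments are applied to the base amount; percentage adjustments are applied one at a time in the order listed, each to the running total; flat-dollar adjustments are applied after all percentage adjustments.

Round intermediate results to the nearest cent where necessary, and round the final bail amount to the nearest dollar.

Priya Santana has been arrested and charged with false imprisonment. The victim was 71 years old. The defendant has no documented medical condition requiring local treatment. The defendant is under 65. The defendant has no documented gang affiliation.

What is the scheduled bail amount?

Base amounts from the schedule: false imprisonment $32,000.
Single charge. Combined base = $32,000.
Offense involved a victim aged 65 or older (+$22,750 flat): $32,000 + $22,750 = $54,750.

$54,750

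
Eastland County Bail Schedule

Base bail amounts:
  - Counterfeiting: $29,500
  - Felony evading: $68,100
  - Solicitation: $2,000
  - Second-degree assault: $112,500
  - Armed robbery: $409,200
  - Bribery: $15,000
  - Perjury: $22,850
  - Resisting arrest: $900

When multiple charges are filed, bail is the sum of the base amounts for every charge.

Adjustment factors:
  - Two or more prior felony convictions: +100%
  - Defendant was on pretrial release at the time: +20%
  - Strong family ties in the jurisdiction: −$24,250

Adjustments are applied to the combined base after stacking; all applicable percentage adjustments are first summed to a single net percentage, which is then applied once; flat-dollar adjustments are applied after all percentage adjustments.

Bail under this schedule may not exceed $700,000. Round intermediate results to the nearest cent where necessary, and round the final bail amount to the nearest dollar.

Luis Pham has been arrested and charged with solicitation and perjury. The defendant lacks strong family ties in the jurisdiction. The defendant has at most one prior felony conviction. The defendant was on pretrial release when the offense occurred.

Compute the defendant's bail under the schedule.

Base amounts from the schedule: solicitation $2,000; perjury $22,850.
Stacking rule: sum of all bases. $2,000 + $22,850 = $24,850.
Defendant was on pretrial release at the time (+20%): $24,850 × 1.2 = $29,820.
$29,820 is within the $700,000 maximum.

$29,820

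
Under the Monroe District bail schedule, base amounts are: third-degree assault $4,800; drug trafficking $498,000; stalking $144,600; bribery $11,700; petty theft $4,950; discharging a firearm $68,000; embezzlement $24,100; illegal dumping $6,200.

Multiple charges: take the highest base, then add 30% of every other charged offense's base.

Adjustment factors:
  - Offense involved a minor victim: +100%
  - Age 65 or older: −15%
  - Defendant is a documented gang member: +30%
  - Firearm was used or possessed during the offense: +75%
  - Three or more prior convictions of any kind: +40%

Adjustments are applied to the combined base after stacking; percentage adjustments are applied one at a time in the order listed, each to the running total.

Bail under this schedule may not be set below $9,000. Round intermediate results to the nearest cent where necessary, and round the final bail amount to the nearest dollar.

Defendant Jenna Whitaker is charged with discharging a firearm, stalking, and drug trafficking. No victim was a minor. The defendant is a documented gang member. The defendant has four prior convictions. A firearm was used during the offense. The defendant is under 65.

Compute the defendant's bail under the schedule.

Base amounts from the schedule: discharging a firearm $68,000; stalking $144,600; drug trafficking $498,000.
Stacking rule: highest base plus 30% of each additional charge. Highest is drug trafficking at $498,000. Additional: $68,000 × 30% = $20,400; $144,600 × 30% = $43,380. Combined base = $498,000 + $63,780 = $561,780.
Defendant is a documented gang member (+30%): $561,780 × 1.3 = $730,314.
Firearm was used or possessed during the offense (+75%): $730,314 × 1.75 = $1,278,049.50.
Three or more prior convictions of any kind (+40%): $1,278,049.50 × 1.4 = $1,789,269.30.
$1,789,269.30 is at or above the $9,000 minimum.
Rounded to the nearest dollar: $1,789,269.

$1,789,269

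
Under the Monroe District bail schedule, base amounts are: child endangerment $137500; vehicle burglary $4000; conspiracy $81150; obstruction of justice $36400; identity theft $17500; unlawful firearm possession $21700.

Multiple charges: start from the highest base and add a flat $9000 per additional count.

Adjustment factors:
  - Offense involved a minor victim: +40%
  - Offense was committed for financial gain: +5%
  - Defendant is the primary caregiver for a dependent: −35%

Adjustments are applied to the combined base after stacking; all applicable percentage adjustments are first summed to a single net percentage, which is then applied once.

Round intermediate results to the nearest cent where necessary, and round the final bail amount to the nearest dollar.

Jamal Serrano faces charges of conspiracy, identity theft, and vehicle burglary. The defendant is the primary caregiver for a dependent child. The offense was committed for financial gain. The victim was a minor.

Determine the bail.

$109065

Base amounts from the schedule: conspiracy $81150; identity theft $17500; vehicle burglary $4000.
Stacking rule: highest base plus $9000 per additional charge. Highest is conspiracy at $81150; 2 additional charges → +$18000. Combined base = $99150.
Net percentage adjustment: +40% +5% −35% = +10%. $99150 × 1.1 = $109065.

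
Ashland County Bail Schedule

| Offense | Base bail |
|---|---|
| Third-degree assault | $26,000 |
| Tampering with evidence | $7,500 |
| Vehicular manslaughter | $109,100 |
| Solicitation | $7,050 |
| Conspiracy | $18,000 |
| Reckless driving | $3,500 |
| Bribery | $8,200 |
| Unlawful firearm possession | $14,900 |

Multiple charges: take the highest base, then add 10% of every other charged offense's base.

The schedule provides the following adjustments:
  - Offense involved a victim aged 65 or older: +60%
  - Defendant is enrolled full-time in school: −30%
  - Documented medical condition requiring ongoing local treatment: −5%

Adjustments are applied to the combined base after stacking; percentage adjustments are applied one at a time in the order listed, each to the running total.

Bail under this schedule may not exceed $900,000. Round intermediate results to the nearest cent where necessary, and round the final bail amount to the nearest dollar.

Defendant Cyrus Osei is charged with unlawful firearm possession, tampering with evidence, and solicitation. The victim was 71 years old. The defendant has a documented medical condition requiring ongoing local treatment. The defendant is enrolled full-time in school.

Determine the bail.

Base amounts from the schedule: unlawful firearm possession $14,900; tampering with evidence $7,500; solicitation $7,050.
Stacking rule: highest base plus 10% of each additional charge. Highest is unlawful firearm possession at $14,900. Additional: $7,500 × 10% = $750; $7,050 × 10% = $705. Combined base = $14,900 + $1,455 = $16,355.
Offense involved a victim aged 65 or older (+60%): $16,355 × 1.6 = $26,168.
Defendant is enrolled full-time in school (−30%): $26,168 × 0.7 = $18,317.60.
Documented medical condition requiring ongoing local treatment (−5%): $18,317.60 × 0.95 = $17,401.72.
$17,401.72 is within the $900,000 maximum.
Rounded to the nearest dollar: $17,402.

$17,402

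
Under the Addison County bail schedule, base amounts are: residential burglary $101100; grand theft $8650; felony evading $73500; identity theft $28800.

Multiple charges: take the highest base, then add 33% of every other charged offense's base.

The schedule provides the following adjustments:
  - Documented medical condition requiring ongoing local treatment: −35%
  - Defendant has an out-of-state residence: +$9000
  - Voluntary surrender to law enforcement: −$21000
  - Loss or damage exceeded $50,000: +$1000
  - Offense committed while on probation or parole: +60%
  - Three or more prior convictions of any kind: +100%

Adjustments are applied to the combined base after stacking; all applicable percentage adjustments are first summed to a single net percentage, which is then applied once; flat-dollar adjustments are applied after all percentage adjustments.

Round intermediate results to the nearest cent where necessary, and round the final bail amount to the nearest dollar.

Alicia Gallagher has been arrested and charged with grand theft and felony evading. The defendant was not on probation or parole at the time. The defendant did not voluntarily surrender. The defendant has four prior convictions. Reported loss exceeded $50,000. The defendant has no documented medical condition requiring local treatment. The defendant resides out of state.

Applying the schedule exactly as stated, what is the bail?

$162709

Base amounts from the schedule: grand theft $8650; felony evading $73500.
Stacking rule: highest base plus 33% of each additional charge. Highest is felony evading at $73500. Additional: $8650 × 33% = $2854.50. Combined base = $73500 + $2854.50 = $76354.50.
Three or more prior convictions of any kind (+100%): $76354.50 × 2 = $152709.
Defendant has an out-of-state residence (+$9000 flat): $152709 + $9000 = $161709.
Loss or damage exceeded $50,000 (+$1000 flat): $161709 + $1000 = $162709.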